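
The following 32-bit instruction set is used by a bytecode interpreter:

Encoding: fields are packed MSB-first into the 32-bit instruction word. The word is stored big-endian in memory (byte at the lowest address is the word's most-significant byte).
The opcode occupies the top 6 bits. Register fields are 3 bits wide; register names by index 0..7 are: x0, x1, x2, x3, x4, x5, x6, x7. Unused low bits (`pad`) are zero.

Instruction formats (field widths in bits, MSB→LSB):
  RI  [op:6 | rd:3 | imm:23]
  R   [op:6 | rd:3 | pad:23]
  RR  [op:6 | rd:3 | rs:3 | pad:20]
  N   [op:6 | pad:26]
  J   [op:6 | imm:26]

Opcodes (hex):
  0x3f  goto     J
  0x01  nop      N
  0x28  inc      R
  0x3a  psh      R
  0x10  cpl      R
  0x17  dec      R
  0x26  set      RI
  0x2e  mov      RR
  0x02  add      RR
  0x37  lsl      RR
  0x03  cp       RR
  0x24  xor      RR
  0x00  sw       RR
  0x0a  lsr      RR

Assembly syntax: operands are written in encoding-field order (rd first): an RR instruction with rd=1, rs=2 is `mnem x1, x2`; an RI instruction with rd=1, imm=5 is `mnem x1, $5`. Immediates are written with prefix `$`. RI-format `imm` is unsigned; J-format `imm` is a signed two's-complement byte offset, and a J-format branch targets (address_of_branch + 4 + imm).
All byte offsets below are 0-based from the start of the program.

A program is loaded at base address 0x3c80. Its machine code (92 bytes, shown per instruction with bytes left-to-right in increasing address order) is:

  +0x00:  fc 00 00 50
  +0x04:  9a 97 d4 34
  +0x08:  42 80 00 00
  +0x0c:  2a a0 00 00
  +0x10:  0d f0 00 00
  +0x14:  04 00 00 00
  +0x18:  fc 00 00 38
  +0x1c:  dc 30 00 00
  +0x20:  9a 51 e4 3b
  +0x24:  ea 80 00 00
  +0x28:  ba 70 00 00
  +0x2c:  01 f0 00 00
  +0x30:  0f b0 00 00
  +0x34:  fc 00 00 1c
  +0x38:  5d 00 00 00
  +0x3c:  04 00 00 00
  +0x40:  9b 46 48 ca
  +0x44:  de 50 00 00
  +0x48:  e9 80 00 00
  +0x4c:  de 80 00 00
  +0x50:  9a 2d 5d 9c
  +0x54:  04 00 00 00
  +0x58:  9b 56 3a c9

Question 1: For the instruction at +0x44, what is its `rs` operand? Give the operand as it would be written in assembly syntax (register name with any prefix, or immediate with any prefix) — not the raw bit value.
+0x44: de 50 00 00 ⇒ word 0xde500000 (big)
  opcode bits[31:26]=0x37: lsl/RR
  [25:23] rd=4 = x4
  [22:20] rs=5 = x5

x5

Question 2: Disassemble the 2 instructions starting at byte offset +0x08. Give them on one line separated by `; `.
cpl x5; lsr x5, x2

+0x08: 42 80 00 00 ⇒ word 0x42800000 (big)
  op=0x42800000>>26=0x10 ⇒ cpl (R)
  rd: (w>>23)&0x7=0x5 → x5
+0x0c: 2a a0 00 00 ⇒ word 0x2aa00000 (big)
  op=0x2aa00000>>26=0xa ⇒ lsr (RR)
  rd: (w>>23)&0x7=0x5 → x5
  rs: (w>>20)&0x7=0x2 → x2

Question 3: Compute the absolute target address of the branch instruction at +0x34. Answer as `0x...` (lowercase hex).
off 0x34: read fc 00 00 1c as big → 0xfc00001c
  top 6b → 0x3f → goto [J]
  [25:0] imm=28 = $28
  target = base 0x3c80 + off 0x34 + 4 + imm 28 = 0x3cd4

0x3cd4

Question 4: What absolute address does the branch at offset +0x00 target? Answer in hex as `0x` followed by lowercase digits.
off 0x00: read fc 00 00 50 as big → 0xfc000050
  top 6b → 0x3f → goto [J]
  imm: (w>>0)&0x3ffffff=0x50 → $80
  target = base 0x3c80 + off 0x00 + 4 + imm 80 = 0x3cd4

0x3cd4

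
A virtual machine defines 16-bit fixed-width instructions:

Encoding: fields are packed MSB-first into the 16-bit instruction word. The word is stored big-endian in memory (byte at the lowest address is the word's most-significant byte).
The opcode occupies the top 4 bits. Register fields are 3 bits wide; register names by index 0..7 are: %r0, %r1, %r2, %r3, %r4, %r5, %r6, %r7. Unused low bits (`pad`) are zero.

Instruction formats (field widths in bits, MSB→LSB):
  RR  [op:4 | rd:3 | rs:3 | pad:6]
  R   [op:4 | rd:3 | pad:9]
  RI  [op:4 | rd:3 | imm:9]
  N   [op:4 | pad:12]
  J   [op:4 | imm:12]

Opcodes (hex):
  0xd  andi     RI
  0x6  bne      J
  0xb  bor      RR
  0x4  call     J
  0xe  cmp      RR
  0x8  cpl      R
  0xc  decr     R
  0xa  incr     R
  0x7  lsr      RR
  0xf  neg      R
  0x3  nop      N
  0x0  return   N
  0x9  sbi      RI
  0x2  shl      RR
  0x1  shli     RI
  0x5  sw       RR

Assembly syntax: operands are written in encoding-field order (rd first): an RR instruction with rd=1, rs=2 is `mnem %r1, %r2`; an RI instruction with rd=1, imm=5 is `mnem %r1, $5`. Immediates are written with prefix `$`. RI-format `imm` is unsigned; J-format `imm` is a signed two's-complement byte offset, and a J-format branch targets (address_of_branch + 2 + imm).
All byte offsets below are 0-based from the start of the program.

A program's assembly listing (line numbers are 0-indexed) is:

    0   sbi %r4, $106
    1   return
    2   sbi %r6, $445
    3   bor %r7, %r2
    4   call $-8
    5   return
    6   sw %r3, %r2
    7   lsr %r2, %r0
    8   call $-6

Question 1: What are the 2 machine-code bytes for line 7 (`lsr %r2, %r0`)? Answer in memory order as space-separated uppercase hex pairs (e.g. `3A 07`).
74 00

L7: lsr op=0x7:4|rd=2:3|rs=0:3|pad=0:6 ⇒ 0x7400 ⇒ big 74 00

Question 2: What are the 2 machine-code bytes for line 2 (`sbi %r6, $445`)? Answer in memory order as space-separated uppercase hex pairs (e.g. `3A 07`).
2. sbi fields op=0x9:4|rd=6:3|imm=445:9 → word 9dbdh → 9d bd

9D BD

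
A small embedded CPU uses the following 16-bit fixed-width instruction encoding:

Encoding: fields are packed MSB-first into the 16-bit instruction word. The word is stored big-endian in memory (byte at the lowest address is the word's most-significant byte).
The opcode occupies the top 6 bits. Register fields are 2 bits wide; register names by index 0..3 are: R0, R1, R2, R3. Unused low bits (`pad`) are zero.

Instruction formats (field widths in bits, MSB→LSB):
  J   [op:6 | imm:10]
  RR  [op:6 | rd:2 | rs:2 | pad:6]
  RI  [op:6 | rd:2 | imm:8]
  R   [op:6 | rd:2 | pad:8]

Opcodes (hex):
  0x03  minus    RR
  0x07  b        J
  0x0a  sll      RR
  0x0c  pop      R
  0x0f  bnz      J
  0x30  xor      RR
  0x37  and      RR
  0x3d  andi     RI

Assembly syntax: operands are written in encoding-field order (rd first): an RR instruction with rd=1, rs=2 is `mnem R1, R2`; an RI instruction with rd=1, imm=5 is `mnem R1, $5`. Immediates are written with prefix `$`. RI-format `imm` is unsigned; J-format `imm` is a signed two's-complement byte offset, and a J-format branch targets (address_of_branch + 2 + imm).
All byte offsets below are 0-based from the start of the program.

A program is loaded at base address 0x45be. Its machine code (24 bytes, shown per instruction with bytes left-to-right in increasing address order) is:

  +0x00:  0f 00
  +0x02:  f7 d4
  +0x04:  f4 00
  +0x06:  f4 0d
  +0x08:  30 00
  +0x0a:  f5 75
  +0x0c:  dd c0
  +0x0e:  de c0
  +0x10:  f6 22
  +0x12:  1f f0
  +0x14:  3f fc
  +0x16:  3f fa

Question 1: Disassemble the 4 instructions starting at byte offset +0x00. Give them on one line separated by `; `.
+0x00: 0f 00 ⇒ word 0x0f00 (big)
  op=0x0f00>>10=0x3 ⇒ minus (RR)
  rd@[9:8]=0x3 ⇒ R3
  rs@[7:6]=0x0 ⇒ R0
+0x02: f7 d4 ⇒ word 0xf7d4 (big)
  op=0xf7d4>>10=0x3d ⇒ andi (RI)
  rd@[9:8]=0x3 ⇒ R3
  imm@[7:0]=0xd4 ⇒ $212
+0x04: f4 00 ⇒ word 0xf400 (big)
  op=0xf400>>10=0x3d ⇒ andi (RI)
  rd@[9:8]=0x0 ⇒ R0
  imm@[7:0]=0x0 ⇒ $0
+0x06: f4 0d ⇒ word 0xf40d (big)
  op=0xf40d>>10=0x3d ⇒ andi (RI)
  rd@[9:8]=0x0 ⇒ R0
  imm@[7:0]=0xd ⇒ $13

minus R3, R0; andi R3, $212; andi R0, $0; andi R0, $13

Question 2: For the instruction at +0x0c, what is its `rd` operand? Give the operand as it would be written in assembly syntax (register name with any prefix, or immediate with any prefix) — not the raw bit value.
off 0x0c: read dd c0 as big → 0xddc0
  op=0xddc0>>10=0x37 ⇒ and (RR)
  [9:8] rd=1 = R1
  [7:6] rs=3 = R3

R1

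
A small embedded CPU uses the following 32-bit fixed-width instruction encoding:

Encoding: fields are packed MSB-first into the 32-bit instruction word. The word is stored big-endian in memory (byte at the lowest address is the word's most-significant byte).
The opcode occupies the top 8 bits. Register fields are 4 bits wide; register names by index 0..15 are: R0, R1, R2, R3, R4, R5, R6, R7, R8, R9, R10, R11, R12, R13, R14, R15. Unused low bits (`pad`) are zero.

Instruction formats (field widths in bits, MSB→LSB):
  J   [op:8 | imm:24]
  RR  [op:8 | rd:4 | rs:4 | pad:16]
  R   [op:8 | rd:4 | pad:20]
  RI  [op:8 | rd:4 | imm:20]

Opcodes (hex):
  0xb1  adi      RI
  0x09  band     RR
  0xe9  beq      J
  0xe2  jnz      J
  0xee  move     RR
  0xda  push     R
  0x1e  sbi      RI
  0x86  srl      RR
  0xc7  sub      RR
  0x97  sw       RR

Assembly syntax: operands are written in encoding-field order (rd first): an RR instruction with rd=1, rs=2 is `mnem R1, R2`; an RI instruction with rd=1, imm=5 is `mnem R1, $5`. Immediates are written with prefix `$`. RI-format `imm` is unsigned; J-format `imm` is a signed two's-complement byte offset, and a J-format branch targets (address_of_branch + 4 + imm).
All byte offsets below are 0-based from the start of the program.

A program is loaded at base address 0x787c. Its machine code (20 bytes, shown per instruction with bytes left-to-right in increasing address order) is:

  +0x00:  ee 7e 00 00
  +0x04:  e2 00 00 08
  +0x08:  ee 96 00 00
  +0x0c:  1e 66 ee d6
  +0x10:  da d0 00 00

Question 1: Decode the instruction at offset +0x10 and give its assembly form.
push R13

@+10  big-endian(da d0 00 00) = 0xdad00000
  op=0xdad00000>>24=0xda ⇒ push (R)
  [23:20] rd=13 = R13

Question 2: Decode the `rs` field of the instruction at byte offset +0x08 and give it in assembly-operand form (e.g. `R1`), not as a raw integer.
off 0x08: read ee 96 00 00 as big → 0xee960000
  op=0xee960000>>24=0xee ⇒ move (RR)
  rd: (w>>20)&0xf=0x9 → R9
  rs: (w>>16)&0xf=0x6 → R6

R6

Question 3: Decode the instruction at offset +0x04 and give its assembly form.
off 0x04: read e2 00 00 08 as big → 0xe2000008
  top 8b → 0xe2 → jnz [J]
  imm: (w>>0)&0xffffff=0x8 → $8

jnz $8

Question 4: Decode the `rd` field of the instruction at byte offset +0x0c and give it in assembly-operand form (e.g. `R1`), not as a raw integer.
R6

+0x0c: 1e 66 ee d6 ⇒ word 0x1e66eed6 (big)
  top 8b → 0x1e → sbi [RI]
  [23:20] rd=6 = R6
  [19:0] imm=454358 = $454358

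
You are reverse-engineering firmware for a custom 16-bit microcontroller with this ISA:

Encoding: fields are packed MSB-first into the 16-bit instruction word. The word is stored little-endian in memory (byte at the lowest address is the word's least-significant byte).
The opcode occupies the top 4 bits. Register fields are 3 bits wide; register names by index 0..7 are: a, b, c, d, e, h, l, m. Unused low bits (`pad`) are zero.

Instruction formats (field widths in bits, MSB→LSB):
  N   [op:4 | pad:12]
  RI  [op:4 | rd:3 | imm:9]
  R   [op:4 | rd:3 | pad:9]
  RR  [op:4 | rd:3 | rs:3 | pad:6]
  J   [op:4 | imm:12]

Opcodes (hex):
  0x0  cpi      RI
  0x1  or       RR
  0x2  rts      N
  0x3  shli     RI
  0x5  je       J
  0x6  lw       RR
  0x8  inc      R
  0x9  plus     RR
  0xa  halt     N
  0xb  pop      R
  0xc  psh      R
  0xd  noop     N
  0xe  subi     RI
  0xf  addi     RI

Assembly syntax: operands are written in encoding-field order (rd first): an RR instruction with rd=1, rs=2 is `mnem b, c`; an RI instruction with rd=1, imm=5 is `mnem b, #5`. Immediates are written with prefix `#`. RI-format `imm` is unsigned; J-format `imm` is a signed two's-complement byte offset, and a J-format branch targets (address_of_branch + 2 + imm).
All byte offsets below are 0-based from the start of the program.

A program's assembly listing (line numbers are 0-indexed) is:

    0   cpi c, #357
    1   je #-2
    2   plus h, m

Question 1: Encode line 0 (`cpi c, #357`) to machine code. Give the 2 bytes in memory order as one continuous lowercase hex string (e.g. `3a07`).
0. cpi fields op=0x0:4|rd=2:3|imm=357:9 → word 0565h → 65 05

6505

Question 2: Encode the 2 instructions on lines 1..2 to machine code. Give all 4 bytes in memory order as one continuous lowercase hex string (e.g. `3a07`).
L1: je op=0x5:4|imm=-2:12 ⇒ 0x5ffe ⇒ little fe 5f
L2: plus op=0x9:4|rd=5:3|rs=7:3|pad=0:6 ⇒ 0x9bc0 ⇒ little c0 9b

fe5fc09b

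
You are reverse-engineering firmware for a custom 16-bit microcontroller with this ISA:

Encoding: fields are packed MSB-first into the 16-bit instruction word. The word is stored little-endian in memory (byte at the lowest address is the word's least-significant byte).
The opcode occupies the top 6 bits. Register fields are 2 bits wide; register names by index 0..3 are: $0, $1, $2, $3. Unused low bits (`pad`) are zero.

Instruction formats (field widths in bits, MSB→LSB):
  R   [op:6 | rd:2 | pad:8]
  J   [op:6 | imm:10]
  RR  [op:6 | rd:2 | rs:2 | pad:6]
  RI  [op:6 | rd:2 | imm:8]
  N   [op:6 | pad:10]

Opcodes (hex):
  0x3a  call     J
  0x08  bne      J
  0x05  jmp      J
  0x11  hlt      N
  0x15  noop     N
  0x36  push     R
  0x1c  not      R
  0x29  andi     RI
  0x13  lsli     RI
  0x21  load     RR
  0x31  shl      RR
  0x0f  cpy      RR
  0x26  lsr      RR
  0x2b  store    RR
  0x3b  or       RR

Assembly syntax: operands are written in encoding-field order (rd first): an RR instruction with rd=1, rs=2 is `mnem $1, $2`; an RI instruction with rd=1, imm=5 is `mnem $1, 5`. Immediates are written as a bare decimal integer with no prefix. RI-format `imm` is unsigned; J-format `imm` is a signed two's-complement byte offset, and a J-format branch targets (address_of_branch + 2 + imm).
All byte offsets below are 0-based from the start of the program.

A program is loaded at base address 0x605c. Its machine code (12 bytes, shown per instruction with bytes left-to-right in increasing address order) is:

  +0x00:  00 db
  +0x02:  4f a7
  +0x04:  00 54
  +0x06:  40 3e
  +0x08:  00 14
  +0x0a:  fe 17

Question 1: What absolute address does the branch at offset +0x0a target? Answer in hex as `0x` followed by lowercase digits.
0x6066

[0a] fe 17 → 0x17fe
  top 6b → 0x5 → jmp [J]
  imm: (w>>0)&0x3ff=0x3fe (s10→-2) → -2
  target = base 0x605c + off 0x0a + 2 + imm -2 = 0x6066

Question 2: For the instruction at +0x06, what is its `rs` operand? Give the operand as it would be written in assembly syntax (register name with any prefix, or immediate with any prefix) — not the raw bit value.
$1

off 0x06: read 40 3e as little → 0x3e40
  top 6b → 0xf → cpy [RR]
  [9:8] rd=2 = $2
  [7:6] rs=1 = $1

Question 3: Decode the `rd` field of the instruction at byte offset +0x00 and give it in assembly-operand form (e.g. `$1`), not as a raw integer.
@+00  little-endian(00 db) = 0xdb00
  top 6b → 0x36 → push [R]
  rd: (w>>8)&0x3=0x3 → $3

$3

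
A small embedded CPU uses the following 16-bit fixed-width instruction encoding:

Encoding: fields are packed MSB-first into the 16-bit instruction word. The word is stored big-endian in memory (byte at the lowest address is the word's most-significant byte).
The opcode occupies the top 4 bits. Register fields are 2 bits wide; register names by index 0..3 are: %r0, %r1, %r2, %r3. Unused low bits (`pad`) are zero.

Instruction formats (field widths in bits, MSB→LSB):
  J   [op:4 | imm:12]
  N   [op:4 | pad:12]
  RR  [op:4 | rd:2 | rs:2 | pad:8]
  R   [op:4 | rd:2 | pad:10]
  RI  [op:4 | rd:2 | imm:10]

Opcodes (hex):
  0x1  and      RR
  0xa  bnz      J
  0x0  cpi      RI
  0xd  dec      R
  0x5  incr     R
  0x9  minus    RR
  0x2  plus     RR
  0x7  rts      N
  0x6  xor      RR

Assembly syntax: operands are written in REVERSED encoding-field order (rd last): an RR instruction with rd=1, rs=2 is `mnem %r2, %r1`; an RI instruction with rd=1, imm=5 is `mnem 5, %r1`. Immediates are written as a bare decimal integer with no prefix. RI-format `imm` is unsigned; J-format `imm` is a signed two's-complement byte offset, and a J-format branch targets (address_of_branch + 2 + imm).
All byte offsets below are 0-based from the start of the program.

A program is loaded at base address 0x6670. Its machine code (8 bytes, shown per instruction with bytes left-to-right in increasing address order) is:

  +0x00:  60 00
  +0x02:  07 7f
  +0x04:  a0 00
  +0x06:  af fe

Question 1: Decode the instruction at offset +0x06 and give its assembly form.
bnz -2

+0x06: af fe ⇒ word 0xaffe (big)
  top 4b → 0xa → bnz [J]
  [11:0] imm=4094 (s12→-2) = -2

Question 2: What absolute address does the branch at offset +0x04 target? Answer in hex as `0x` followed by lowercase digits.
0x6676

[04] a0 00 → 0xa000
  top 4b → 0xa → bnz [J]
  imm: (w>>0)&0xfff=0x0 → 0
  target = base 0x6670 + off 0x04 + 2 + imm 0 = 0x6676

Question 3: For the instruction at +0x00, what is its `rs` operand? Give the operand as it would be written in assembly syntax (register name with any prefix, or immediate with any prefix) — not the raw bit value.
+0x00: 60 00 ⇒ word 0x6000 (big)
  op=0x6000>>12=0x6 ⇒ xor (RR)
  rd: (w>>10)&0x3=0x0 → %r0
  rs: (w>>8)&0x3=0x0 → %r0

%r0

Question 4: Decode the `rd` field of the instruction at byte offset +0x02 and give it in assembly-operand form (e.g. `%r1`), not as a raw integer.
%r1

+0x02: 07 7f ⇒ word 0x077f (big)
  op=0x077f>>12=0x0 ⇒ cpi (RI)
  [11:10] rd=1 = %r1
  [9:0] imm=895 = 895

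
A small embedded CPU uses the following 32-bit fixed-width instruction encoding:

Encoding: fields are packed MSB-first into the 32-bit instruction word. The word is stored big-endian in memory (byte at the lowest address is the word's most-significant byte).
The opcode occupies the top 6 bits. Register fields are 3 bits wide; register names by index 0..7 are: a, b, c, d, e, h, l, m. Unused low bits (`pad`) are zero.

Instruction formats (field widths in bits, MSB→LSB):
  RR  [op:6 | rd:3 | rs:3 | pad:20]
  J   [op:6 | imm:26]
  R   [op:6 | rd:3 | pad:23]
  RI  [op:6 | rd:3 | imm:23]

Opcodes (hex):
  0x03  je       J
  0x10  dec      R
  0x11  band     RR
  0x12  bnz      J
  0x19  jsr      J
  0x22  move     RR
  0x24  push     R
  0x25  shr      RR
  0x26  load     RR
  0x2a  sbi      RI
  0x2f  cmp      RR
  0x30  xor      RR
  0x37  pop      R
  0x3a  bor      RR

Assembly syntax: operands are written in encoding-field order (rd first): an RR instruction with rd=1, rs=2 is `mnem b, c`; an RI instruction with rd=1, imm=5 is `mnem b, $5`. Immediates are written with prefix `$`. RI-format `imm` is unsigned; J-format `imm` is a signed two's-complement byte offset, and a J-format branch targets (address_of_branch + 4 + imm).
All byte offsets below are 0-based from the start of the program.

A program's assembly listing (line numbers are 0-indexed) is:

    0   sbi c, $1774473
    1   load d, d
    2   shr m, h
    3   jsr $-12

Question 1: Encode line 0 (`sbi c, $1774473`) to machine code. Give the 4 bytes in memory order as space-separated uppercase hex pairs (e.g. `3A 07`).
A9 1B 13 89

line 0 (sbi): pack op=0x2a:6|rd=2:3|imm=1774473:23 = 0xa91b1389; big→ a9 1b 13 89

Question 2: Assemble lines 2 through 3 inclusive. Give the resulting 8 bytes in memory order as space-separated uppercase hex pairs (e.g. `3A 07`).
L2: shr op=0x25:6|rd=7:3|rs=5:3|pad=0:20 ⇒ 0x97d00000 ⇒ big 97 d0 00 00
L3: jsr op=0x19:6|imm=-12:26 ⇒ 0x67fffff4 ⇒ big 67 ff ff f4

97 D0 00 00 67 FF FF F4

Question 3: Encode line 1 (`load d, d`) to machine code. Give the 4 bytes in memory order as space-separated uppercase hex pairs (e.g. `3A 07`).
line 1 (load): pack op=0x26:6|rd=3:3|rs=3:3|pad=0:20 = 0x99b00000; big→ 99 b0 00 00

99 B0 00 00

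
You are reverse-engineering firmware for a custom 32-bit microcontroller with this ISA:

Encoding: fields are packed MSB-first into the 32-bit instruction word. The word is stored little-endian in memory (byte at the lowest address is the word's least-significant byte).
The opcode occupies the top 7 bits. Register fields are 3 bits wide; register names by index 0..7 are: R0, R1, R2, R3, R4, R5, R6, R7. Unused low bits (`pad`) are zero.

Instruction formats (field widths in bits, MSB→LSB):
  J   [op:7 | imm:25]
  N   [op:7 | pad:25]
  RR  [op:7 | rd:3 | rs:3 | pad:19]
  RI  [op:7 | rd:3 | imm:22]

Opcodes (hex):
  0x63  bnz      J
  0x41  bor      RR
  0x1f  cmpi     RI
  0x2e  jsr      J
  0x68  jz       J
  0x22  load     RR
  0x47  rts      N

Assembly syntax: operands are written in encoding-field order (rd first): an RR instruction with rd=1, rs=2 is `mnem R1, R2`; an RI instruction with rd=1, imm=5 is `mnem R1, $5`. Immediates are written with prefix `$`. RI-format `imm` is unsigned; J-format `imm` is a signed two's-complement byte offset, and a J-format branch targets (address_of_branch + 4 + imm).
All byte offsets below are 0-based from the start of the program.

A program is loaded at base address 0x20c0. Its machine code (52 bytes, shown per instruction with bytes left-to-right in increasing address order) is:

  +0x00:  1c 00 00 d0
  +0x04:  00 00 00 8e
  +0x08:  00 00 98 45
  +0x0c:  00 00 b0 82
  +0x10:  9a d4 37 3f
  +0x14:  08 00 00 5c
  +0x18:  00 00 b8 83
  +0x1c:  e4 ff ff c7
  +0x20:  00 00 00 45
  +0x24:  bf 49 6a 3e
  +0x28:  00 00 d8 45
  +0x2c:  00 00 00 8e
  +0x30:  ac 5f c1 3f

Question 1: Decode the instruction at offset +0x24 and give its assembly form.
cmpi R1, $2771391

[24] bf 49 6a 3e → 0x3e6a49bf
  op=0x3e6a49bf>>25=0x1f ⇒ cmpi (RI)
  rd@[24:22]=0x1 ⇒ R1
  imm@[21:0]=0x2a49bf ⇒ $2771391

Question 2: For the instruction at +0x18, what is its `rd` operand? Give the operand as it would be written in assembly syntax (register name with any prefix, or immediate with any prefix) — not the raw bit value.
off 0x18: read 00 00 b8 83 as little → 0x83b80000
  top 7b → 0x41 → bor [RR]
  rd: (w>>22)&0x7=0x6 → R6
  rs: (w>>19)&0x7=0x7 → R7

R6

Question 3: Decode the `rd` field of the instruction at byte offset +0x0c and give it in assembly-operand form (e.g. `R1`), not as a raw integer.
R2

+0x0c: 00 00 b0 82 ⇒ word 0x82b00000 (little)
  top 7b → 0x41 → bor [RR]
  [24:22] rd=2 = R2
  [21:19] rs=6 = R6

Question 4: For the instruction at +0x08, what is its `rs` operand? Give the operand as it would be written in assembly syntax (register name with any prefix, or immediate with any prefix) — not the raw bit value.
@+08  little-endian(00 00 98 45) = 0x45980000
  top 7b → 0x22 → load [RR]
  rd@[24:22]=0x6 ⇒ R6
  rs@[21:19]=0x3 ⇒ R3

R3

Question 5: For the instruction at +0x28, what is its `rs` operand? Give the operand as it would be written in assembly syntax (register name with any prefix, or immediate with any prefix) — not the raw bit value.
off 0x28: read 00 00 d8 45 as little → 0x45d80000
  opcode bits[31:25]=0x22: load/RR
  rd@[24:22]=0x7 ⇒ R7
  rs@[21:19]=0x3 ⇒ R3

R3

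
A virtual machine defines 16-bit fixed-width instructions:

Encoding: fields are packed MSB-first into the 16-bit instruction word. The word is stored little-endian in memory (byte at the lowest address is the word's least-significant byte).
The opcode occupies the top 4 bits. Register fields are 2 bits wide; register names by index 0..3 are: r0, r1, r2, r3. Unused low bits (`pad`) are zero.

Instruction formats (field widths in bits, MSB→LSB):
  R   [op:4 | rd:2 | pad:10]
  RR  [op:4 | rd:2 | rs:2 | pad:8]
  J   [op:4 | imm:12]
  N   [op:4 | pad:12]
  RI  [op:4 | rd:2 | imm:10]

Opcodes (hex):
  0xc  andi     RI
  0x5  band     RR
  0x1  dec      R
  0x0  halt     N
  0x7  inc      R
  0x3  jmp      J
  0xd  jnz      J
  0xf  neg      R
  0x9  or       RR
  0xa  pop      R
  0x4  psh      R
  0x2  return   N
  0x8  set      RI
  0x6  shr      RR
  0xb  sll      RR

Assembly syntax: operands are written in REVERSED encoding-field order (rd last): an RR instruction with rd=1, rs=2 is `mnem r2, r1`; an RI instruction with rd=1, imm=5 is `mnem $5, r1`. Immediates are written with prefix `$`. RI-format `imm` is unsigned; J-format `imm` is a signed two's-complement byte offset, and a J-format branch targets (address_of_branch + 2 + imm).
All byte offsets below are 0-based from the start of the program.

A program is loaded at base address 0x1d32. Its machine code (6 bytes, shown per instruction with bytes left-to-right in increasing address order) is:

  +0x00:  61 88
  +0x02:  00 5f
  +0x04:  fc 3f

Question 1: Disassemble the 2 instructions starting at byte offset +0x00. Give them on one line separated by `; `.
set $97, r2; band r3, r3

+0x00: 61 88 ⇒ word 0x8861 (little)
  opcode bits[15:12]=0x8: set/RI
  [11:10] rd=2 = r2
  [9:0] imm=97 = $97
+0x02: 00 5f ⇒ word 0x5f00 (little)
  opcode bits[15:12]=0x5: band/RR
  [11:10] rd=3 = r3
  [9:8] rs=3 = r3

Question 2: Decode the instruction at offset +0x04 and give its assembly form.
jmp $-4

@+04  little-endian(fc 3f) = 0x3ffc
  op=0x3ffc>>12=0x3 ⇒ jmp (J)
  imm: (w>>0)&0xfff=0xffc (s12→-4) → $-4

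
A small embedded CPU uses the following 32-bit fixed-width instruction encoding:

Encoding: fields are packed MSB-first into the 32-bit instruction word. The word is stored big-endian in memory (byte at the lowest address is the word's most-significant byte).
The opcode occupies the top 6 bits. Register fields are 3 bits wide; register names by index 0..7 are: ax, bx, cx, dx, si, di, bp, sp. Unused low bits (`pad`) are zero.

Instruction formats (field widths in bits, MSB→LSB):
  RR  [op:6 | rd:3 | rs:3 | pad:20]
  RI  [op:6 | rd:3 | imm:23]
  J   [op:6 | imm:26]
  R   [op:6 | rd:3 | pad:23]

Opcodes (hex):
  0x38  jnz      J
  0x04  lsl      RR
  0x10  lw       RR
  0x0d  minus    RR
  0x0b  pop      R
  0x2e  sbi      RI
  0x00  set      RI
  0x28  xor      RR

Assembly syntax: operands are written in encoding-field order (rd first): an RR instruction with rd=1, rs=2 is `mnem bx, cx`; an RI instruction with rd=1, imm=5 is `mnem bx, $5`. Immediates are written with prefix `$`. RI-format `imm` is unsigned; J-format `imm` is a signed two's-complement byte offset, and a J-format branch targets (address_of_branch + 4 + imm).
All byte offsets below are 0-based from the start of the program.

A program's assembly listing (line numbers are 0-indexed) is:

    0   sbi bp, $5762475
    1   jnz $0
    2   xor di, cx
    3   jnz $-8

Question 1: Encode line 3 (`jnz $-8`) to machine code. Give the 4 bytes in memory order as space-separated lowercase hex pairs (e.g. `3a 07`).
3. jnz fields op=0x38:6|imm=-8:26 → word e3fffff8h → e3 ff ff f8

e3 ff ff f8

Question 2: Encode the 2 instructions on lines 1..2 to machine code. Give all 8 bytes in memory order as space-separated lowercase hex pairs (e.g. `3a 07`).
e0 00 00 00 a2 a0 00 00

1. jnz fields op=0x38:6|imm=0:26 → word e0000000h → e0 00 00 00
2. xor fields op=0x28:6|rd=5:3|rs=2:3|pad=0:20 → word a2a00000h → a2 a0 00 00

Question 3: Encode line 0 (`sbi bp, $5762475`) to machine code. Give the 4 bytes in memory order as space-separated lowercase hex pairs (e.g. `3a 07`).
bb 57 ed ab

L0: sbi op=0x2e:6|rd=6:3|imm=5762475:23 ⇒ 0xbb57edab ⇒ big bb 57 ed ab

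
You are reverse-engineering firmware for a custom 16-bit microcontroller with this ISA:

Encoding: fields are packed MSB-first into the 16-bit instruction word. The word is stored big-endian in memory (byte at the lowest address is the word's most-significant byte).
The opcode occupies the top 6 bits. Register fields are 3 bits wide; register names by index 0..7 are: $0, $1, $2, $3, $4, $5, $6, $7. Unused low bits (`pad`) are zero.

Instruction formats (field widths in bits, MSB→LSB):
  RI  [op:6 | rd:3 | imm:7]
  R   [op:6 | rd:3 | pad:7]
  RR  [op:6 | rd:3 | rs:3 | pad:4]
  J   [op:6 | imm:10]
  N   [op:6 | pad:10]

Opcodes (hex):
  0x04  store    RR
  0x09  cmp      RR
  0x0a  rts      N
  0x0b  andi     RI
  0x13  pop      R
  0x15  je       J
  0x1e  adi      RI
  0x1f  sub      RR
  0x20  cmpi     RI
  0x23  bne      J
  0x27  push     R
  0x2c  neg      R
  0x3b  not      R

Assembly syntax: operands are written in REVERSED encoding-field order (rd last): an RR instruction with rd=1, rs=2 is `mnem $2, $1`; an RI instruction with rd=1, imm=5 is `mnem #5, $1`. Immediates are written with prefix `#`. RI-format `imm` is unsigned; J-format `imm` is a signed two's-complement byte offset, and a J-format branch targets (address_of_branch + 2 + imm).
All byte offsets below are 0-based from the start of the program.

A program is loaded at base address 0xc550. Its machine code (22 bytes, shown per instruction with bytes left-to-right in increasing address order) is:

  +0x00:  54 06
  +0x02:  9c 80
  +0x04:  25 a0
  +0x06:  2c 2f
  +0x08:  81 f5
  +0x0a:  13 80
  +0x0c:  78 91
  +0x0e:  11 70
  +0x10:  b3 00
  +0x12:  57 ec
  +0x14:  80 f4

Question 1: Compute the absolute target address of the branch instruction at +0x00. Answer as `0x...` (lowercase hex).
0xc558

+0x00: 54 06 ⇒ word 0x5406 (big)
  top 6b → 0x15 → je [J]
  [9:0] imm=6 = #6
  target = base 0xc550 + off 0x00 + 2 + imm 6 = 0xc558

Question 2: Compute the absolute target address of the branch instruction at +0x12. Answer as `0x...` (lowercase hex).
0xc550

@+12  big-endian(57 ec) = 0x57ec
  op=0x57ec>>10=0x15 ⇒ je (J)
  imm: (w>>0)&0x3ff=0x3ec (s10→-20) → #-20
  target = base 0xc550 + off 0x12 + 2 + imm -20 = 0xc550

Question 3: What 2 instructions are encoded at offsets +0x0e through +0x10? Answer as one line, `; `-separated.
+0x0e: 11 70 ⇒ word 0x1170 (big)
  opcode bits[15:10]=0x4: store/RR
  rd@[9:7]=0x2 ⇒ $2
  rs@[6:4]=0x7 ⇒ $7
+0x10: b3 00 ⇒ word 0xb300 (big)
  opcode bits[15:10]=0x2c: neg/R
  rd@[9:7]=0x6 ⇒ $6

store $7, $2; neg $6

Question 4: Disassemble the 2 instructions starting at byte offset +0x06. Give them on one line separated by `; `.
off 0x06: read 2c 2f as big → 0x2c2f
  top 6b → 0xb → andi [RI]
  rd: (w>>7)&0x7=0x0 → $0
  imm: (w>>0)&0x7f=0x2f → #47
off 0x08: read 81 f5 as big → 0x81f5
  top 6b → 0x20 → cmpi [RI]
  rd: (w>>7)&0x7=0x3 → $3
  imm: (w>>0)&0x7f=0x75 → #117

andi #47, $0; cmpi #117, $3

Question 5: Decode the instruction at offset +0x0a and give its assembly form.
+0x0a: 13 80 ⇒ word 0x1380 (big)
  op=0x1380>>10=0x4 ⇒ store (RR)
  rd: (w>>7)&0x7=0x7 → $7
  rs: (w>>4)&0x7=0x0 → $0

store $0, $7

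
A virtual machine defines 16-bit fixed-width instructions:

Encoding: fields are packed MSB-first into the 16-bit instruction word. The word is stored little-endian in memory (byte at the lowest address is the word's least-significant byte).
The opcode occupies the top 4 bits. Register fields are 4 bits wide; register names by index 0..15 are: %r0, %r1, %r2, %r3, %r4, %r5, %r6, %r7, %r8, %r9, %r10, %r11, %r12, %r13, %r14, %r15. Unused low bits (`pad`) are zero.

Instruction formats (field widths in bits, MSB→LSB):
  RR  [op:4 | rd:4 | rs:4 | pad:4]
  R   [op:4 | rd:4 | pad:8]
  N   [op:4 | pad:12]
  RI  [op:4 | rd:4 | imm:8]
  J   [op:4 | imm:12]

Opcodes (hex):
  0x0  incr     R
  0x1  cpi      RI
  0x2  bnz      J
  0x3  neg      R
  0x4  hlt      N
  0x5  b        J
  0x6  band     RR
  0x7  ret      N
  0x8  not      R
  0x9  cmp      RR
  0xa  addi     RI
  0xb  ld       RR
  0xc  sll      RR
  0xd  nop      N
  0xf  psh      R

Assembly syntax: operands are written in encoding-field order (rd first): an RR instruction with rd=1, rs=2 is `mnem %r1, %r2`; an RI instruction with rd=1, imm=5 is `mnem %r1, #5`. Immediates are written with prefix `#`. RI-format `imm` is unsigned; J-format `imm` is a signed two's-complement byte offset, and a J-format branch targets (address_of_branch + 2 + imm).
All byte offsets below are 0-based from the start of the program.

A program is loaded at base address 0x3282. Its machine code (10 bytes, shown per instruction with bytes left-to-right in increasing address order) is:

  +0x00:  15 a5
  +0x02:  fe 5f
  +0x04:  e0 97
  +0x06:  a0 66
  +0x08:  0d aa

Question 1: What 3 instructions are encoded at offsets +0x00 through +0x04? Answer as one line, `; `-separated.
addi %r5, #21; b #-2; cmp %r7, %r14

+0x00: 15 a5 ⇒ word 0xa515 (little)
  opcode bits[15:12]=0xa: addi/RI
  rd@[11:8]=0x5 ⇒ %r5
  imm@[7:0]=0x15 ⇒ #21
+0x02: fe 5f ⇒ word 0x5ffe (little)
  opcode bits[15:12]=0x5: b/J
  imm@[11:0]=0xffe (s12→-2) ⇒ #-2
+0x04: e0 97 ⇒ word 0x97e0 (little)
  opcode bits[15:12]=0x9: cmp/RR
  rd@[11:8]=0x7 ⇒ %r7
  rs@[7:4]=0xe ⇒ %r14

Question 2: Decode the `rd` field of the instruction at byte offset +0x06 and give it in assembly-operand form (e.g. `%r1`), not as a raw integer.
off 0x06: read a0 66 as little → 0x66a0
  op=0x66a0>>12=0x6 ⇒ band (RR)
  rd: (w>>8)&0xf=0x6 → %r6
  rs: (w>>4)&0xf=0xa → %r10

%r6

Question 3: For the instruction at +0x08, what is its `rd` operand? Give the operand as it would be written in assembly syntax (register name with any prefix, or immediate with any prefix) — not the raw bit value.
%r10

[08] 0d aa → 0xaa0d
  opcode bits[15:12]=0xa: addi/RI
  rd: (w>>8)&0xf=0xa → %r10
  imm: (w>>0)&0xff=0xd → #13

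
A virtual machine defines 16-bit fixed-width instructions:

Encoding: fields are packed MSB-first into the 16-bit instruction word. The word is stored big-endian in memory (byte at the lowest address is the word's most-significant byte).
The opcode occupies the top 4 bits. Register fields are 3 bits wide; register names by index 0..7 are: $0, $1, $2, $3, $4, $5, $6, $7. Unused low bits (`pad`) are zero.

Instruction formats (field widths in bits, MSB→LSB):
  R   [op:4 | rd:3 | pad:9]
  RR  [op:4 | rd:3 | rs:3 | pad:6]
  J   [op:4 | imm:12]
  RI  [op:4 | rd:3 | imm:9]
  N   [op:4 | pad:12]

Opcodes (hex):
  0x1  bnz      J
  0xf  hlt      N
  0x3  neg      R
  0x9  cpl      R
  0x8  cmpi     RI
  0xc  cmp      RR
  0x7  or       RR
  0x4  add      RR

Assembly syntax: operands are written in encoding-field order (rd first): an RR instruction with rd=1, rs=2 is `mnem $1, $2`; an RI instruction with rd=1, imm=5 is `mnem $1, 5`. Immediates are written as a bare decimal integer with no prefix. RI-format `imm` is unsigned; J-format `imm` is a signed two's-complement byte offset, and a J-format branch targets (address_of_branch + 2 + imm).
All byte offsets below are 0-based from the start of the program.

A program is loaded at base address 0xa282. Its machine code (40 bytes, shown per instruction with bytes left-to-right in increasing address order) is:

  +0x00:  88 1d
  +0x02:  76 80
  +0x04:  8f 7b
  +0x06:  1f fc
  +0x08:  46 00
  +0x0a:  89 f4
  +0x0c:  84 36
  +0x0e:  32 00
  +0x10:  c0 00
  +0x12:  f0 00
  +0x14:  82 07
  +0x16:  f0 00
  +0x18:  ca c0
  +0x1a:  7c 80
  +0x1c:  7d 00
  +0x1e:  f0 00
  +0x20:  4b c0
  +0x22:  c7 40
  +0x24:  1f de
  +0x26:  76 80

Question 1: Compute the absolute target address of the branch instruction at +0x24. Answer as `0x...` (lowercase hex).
[24] 1f de → 0x1fde
  opcode bits[15:12]=0x1: bnz/J
  imm: (w>>0)&0xfff=0xfde (s12→-34) → -34
  target = base 0xa282 + off 0x24 + 2 + imm -34 = 0xa286

0xa286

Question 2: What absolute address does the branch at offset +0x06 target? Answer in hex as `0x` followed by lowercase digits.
[06] 1f fc → 0x1ffc
  top 4b → 0x1 → bnz [J]
  imm@[11:0]=0xffc (s12→-4) ⇒ -4
  target = base 0xa282 + off 0x06 + 2 + imm -4 = 0xa286

0xa286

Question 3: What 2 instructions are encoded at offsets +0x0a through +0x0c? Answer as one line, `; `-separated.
[0a] 89 f4 → 0x89f4
  top 4b → 0x8 → cmpi [RI]
  rd: (w>>9)&0x7=0x4 → $4
  imm: (w>>0)&0x1ff=0x1f4 → 500
[0c] 84 36 → 0x8436
  top 4b → 0x8 → cmpi [RI]
  rd: (w>>9)&0x7=0x2 → $2
  imm: (w>>0)&0x1ff=0x36 → 54

cmpi $4, 500; cmpi $2, 54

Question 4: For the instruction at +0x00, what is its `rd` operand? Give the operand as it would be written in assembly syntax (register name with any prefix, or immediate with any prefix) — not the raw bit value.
$4

@+00  big-endian(88 1d) = 0x881d
  opcode bits[15:12]=0x8: cmpi/RI
  [11:9] rd=4 = $4
  [8:0] imm=29 = 29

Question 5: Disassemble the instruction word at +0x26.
or $3, $2

off 0x26: read 76 80 as big → 0x7680
  opcode bits[15:12]=0x7: or/RR
  rd: (w>>9)&0x7=0x3 → $3
  rs: (w>>6)&0x7=0x2 → $2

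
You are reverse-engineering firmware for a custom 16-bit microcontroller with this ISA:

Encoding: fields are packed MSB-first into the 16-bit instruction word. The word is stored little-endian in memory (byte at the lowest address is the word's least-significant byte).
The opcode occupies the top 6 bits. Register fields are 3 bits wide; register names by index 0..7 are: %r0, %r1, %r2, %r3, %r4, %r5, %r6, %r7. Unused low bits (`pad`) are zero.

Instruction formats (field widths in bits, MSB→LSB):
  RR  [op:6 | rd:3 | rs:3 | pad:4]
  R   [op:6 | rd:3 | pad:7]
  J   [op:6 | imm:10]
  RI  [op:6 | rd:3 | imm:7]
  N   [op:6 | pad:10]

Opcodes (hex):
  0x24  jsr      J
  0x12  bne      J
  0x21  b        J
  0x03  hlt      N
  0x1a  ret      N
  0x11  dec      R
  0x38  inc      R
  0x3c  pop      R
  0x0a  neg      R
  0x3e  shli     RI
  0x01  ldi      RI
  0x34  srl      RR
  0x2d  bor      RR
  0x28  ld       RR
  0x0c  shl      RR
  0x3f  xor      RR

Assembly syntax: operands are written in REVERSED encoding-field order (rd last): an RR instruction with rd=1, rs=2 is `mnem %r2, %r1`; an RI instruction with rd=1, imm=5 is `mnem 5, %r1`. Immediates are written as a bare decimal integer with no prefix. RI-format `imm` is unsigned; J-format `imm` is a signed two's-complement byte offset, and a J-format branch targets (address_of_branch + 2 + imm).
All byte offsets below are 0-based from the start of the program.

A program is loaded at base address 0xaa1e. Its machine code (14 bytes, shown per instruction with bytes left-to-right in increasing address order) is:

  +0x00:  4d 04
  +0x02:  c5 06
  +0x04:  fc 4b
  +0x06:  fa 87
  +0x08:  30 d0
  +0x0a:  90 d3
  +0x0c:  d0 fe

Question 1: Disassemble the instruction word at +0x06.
b -6

[06] fa 87 → 0x87fa
  op=0x87fa>>10=0x21 ⇒ b (J)
  imm: (w>>0)&0x3ff=0x3fa (s10→-6) → -6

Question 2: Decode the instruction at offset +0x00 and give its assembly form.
ldi 77, %r0

@+00  little-endian(4d 04) = 0x044d
  op=0x044d>>10=0x1 ⇒ ldi (RI)
  rd: (w>>7)&0x7=0x0 → %r0
  imm: (w>>0)&0x7f=0x4d → 77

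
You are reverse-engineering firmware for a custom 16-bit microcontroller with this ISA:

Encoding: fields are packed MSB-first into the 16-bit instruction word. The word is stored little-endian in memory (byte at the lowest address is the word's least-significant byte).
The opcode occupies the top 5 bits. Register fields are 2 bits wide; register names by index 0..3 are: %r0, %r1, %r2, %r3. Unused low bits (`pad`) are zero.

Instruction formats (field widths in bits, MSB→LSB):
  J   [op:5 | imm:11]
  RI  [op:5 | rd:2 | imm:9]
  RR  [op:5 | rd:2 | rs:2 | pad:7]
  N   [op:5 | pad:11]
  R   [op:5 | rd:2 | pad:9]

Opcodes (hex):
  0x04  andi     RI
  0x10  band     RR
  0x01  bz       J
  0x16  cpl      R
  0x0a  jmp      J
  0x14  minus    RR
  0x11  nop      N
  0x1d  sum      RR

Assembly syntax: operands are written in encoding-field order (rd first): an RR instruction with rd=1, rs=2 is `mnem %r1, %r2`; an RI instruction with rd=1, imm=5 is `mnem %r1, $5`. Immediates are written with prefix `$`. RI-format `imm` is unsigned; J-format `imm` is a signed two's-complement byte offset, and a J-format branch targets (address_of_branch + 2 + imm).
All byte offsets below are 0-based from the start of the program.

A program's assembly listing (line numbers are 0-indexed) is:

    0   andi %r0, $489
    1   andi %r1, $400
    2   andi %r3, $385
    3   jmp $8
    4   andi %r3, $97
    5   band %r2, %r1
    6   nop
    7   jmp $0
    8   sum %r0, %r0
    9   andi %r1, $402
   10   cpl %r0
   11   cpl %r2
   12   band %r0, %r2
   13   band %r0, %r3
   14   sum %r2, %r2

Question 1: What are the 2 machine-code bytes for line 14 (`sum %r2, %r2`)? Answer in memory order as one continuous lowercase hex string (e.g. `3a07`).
line 14 (sum): pack op=0x1d:5|rd=2:2|rs=2:2|pad=0:7 = 0xed00; little→ 00 ed

00ed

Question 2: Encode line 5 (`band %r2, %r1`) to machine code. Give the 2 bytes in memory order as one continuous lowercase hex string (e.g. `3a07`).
line 5 (band): pack op=0x10:5|rd=2:2|rs=1:2|pad=0:7 = 0x8480; little→ 80 84

8084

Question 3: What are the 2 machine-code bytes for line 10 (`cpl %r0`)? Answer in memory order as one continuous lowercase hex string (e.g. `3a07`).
00b0

line 10 (cpl): pack op=0x16:5|rd=0:2|pad=0:9 = 0xb000; little→ 00 b0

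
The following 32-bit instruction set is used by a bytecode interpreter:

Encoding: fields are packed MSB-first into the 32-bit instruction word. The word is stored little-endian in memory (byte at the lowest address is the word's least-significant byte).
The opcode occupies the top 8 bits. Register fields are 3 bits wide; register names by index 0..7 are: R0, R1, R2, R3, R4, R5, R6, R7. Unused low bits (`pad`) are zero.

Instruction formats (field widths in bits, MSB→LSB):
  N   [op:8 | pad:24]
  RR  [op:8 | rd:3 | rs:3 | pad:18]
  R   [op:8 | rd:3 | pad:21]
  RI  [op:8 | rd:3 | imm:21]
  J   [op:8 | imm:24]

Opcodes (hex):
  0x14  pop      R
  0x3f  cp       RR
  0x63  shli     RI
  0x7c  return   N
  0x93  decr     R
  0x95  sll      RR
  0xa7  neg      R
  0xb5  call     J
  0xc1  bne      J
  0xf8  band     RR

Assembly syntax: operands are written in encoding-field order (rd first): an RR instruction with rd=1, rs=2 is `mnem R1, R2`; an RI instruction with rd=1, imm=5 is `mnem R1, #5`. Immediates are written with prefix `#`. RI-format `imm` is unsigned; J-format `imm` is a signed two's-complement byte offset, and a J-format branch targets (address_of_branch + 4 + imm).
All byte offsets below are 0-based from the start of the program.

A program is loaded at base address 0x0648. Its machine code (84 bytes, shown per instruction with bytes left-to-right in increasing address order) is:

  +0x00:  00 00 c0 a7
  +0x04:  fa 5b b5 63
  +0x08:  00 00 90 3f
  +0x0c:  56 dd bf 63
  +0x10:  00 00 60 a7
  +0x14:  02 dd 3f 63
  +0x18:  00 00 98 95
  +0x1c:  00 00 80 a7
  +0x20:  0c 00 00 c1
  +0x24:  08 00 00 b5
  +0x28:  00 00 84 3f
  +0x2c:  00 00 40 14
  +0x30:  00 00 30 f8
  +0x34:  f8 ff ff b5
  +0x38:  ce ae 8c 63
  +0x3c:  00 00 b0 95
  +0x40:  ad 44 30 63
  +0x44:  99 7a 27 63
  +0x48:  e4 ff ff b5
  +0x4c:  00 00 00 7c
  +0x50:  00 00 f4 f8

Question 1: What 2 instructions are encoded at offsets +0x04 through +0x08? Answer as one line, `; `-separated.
shli R5, #1399802; cp R4, R4

+0x04: fa 5b b5 63 ⇒ word 0x63b55bfa (little)
  top 8b → 0x63 → shli [RI]
  [23:21] rd=5 = R5
  [20:0] imm=1399802 = #1399802
+0x08: 00 00 90 3f ⇒ word 0x3f900000 (little)
  top 8b → 0x3f → cp [RR]
  [23:21] rd=4 = R4
  [20:18] rs=4 = R4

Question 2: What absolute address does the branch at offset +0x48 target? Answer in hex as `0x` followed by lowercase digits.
+0x48: e4 ff ff b5 ⇒ word 0xb5ffffe4 (little)
  top 8b → 0xb5 → call [J]
  imm@[23:0]=0xffffe4 (s24→-28) ⇒ #-28
  target = base 0x0648 + off 0x48 + 4 + imm -28 = 0x0678

0x0678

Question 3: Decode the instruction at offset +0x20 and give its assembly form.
+0x20: 0c 00 00 c1 ⇒ word 0xc100000c (little)
  top 8b → 0xc1 → bne [J]
  imm: (w>>0)&0xffffff=0xc → #12

bne #12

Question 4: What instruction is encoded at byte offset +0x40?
shli R1, #1066157

[40] ad 44 30 63 → 0x633044ad
  op=0x633044ad>>24=0x63 ⇒ shli (RI)
  rd: (w>>21)&0x7=0x1 → R1
  imm: (w>>0)&0x1fffff=0x1044ad → #1066157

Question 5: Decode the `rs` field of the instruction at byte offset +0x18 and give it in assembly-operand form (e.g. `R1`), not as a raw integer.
R6

+0x18: 00 00 98 95 ⇒ word 0x95980000 (little)
  top 8b → 0x95 → sll [RR]
  rd: (w>>21)&0x7=0x4 → R4
  rs: (w>>18)&0x7=0x6 → R6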